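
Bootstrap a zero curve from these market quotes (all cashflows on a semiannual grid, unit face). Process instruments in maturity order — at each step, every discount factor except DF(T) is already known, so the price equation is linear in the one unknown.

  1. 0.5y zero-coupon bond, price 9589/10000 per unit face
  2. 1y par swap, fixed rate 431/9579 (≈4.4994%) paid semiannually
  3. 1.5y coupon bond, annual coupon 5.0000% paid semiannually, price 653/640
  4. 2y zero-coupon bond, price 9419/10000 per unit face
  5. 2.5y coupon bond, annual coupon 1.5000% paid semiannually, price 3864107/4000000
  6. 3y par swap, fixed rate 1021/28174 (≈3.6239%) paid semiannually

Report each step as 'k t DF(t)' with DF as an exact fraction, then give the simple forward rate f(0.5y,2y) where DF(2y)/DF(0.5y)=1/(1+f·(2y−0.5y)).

step 1 [0.5y] zero: DF = P = 9589/10000 ≈ 0.958900
step 2 [1y] swap r/2=431/19158: DF=(1 − 431/19158·(0.958900))/(1+431/19158) = 9569/10000 ≈ 0.956900
step 3 [1.5y] bond c/2=1/40: DF=(653/640 − 1/40·(0.958900+0.956900))/(1+1/40) = 9487/10000 ≈ 0.948700
step 4 [2y] zero: DF = P = 9419/10000 ≈ 0.941900
step 5 [2.5y] bond c/2=3/400: DF=(3864107/4000000 − 3/400·(0.958900+0.956900+0.948700+0.941900))/(1+3/400) = 1861/2000 ≈ 0.930500
step 6 [3y] swap r/2=1021/56348: DF=(1 − 1021/56348·(0.958900+0.956900+0.948700+0.941900+0.930500))/(1+1021/56348) = 8979/10000 ≈ 0.897900

1 1/2 9589/10000
2 1 9569/10000
3 3/2 9487/10000
4 2 9419/10000
5 5/2 1861/2000
6 3 8979/10000
f(0.5y,2y) = ((9589/10000)/(9419/10000) − 1)/(3/2) = 340/28257 ≈ 1.2032%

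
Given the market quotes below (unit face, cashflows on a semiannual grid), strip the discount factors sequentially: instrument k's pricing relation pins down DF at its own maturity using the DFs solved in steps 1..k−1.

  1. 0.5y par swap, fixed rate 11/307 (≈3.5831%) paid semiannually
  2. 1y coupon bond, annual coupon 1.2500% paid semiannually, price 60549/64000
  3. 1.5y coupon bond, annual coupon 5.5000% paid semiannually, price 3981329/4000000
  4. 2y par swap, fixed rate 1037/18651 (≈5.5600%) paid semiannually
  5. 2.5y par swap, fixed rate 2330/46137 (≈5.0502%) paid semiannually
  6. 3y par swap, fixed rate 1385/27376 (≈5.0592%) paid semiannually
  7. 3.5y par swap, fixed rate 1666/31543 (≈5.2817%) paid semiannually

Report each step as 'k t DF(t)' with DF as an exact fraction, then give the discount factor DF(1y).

1 1/2 614/625
2 1 9341/10000
3 3/2 4587/5000
4 2 8963/10000
5 5/2 1767/2000
6 3 1723/2000
7 7/2 4167/5000
DF(1y) = 9341/10000 ≈ 0.934100

step 1 [0.5y] swap r/2=11/614: DF=(1 − 11/614·(0))/(1+11/614) = 614/625 ≈ 0.982400
step 2 [1y] bond c/2=1/160: DF=(60549/64000 − 1/160·(0.982400))/(1+1/160) = 9341/10000 ≈ 0.934100
step 3 [1.5y] bond c/2=11/400: DF=(3981329/4000000 − 11/400·(0.982400+0.934100))/(1+11/400) = 4587/5000 ≈ 0.917400
step 4 [2y] swap r/2=1037/37302: DF=(1 − 1037/37302·(0.982400+0.934100+0.917400))/(1+1037/37302) = 8963/10000 ≈ 0.896300
step 5 [2.5y] swap r/2=1165/46137: DF=(1 − 1165/46137·(0.982400+0.934100+0.917400+0.896300))/(1+1165/46137) = 1767/2000 ≈ 0.883500
step 6 [3y] swap r/2=1385/54752: DF=(1 − 1385/54752·(0.982400+0.934100+0.917400+0.896300+0.883500))/(1+1385/54752) = 1723/2000 ≈ 0.861500
step 7 [3.5y] swap r/2=833/31543: DF=(1 − 833/31543·(0.982400+0.934100+0.917400+0.896300+0.883500+0.861500))/(1+833/31543) = 4167/5000 ≈ 0.833400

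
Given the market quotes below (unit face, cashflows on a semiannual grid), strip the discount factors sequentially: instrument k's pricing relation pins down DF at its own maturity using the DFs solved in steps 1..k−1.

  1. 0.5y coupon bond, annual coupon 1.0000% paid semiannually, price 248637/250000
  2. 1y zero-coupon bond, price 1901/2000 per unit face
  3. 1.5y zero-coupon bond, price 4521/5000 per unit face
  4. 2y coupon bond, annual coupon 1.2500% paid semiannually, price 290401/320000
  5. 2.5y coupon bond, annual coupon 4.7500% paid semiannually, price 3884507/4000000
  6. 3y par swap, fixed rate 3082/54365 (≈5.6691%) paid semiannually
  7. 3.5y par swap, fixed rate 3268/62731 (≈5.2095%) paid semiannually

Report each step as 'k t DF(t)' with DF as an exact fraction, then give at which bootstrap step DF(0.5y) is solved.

1 1/2 1237/1250
2 1 1901/2000
3 3/2 4521/5000
4 2 4421/5000
5 5/2 8621/10000
6 3 8459/10000
7 7/2 4183/5000
DF(0.5y) is solved at step 1

step 1 [0.5y] bond c/2=1/200: DF=(248637/250000 − 1/200·(0))/(1+1/200) = 1237/1250 ≈ 0.989600
step 2 [1y] zero: DF = P = 1901/2000 ≈ 0.950500
step 3 [1.5y] zero: DF = P = 4521/5000 ≈ 0.904200
step 4 [2y] bond c/2=1/160: DF=(290401/320000 − 1/160·(0.989600+0.950500+0.904200))/(1+1/160) = 4421/5000 ≈ 0.884200
step 5 [2.5y] bond c/2=19/800: DF=(3884507/4000000 − 19/800·(0.989600+0.950500+0.904200+0.884200))/(1+19/800) = 8621/10000 ≈ 0.862100
step 6 [3y] swap r/2=1541/54365: DF=(1 − 1541/54365·(0.989600+0.950500+0.904200+0.884200+0.862100))/(1+1541/54365) = 8459/10000 ≈ 0.845900
step 7 [3.5y] swap r/2=1634/62731: DF=(1 − 1634/62731·(0.989600+0.950500+0.904200+0.884200+0.862100+0.845900))/(1+1634/62731) = 4183/5000 ≈ 0.836600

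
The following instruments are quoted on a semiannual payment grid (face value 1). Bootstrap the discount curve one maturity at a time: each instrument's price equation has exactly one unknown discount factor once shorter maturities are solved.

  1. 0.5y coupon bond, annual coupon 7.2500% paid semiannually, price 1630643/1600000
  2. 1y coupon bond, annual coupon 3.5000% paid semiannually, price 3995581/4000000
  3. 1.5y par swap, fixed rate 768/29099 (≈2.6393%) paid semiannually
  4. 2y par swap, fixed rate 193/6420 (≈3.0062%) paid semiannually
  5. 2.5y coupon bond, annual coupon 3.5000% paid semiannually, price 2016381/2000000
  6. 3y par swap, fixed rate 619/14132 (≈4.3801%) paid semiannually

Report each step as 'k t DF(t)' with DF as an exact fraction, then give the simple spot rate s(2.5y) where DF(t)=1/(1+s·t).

step 1 [0.5y] bond c/2=29/800: DF=(1630643/1600000 − 29/800·(0))/(1+29/800) = 1967/2000 ≈ 0.983500
step 2 [1y] bond c/2=7/400: DF=(3995581/4000000 − 7/400·(0.983500))/(1+7/400) = 603/625 ≈ 0.964800
step 3 [1.5y] swap r/2=384/29099: DF=(1 − 384/29099·(0.983500+0.964800))/(1+384/29099) = 601/625 ≈ 0.961600
step 4 [2y] swap r/2=193/12840: DF=(1 − 193/12840·(0.983500+0.964800+0.961600))/(1+193/12840) = 9421/10000 ≈ 0.942100
step 5 [2.5y] bond c/2=7/400: DF=(2016381/2000000 − 7/400·(0.983500+0.964800+0.961600+0.942100))/(1+7/400) = 4623/5000 ≈ 0.924600
step 6 [3y] swap r/2=619/28264: DF=(1 − 619/28264·(0.983500+0.964800+0.961600+0.942100+0.924600))/(1+619/28264) = 4381/5000 ≈ 0.876200

1 1/2 1967/2000
2 1 603/625
3 3/2 601/625
4 2 9421/10000
5 5/2 4623/5000
6 3 4381/5000
s(2.5y) = (1/(4623/5000) − 1)/(5/2) = 754/23115 ≈ 3.2620%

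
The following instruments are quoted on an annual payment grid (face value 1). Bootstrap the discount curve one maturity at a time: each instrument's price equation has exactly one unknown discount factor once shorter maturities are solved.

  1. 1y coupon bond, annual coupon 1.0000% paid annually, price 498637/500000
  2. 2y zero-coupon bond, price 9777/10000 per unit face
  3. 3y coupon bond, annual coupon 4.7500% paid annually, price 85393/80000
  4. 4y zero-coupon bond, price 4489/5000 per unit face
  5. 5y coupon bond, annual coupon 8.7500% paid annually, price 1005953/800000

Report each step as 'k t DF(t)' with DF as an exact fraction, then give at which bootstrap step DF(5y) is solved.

1 1 4937/5000
2 2 9777/10000
3 3 9299/10000
4 4 4489/5000
5 5 8511/10000
DF(5y) is solved at step 5

step 1 [1y] bond c/1=1/100: DF=(498637/500000 − 1/100·(0))/(1+1/100) = 4937/5000 ≈ 0.987400
step 2 [2y] zero: DF = P = 9777/10000 ≈ 0.977700
step 3 [3y] bond c/1=19/400: DF=(85393/80000 − 19/400·(0.987400+0.977700))/(1+19/400) = 9299/10000 ≈ 0.929900
step 4 [4y] zero: DF = P = 4489/5000 ≈ 0.897800
step 5 [5y] bond c/1=7/80: DF=(1005953/800000 − 7/80·(0.987400+0.977700+0.929900+0.897800))/(1+7/80) = 8511/10000 ≈ 0.851100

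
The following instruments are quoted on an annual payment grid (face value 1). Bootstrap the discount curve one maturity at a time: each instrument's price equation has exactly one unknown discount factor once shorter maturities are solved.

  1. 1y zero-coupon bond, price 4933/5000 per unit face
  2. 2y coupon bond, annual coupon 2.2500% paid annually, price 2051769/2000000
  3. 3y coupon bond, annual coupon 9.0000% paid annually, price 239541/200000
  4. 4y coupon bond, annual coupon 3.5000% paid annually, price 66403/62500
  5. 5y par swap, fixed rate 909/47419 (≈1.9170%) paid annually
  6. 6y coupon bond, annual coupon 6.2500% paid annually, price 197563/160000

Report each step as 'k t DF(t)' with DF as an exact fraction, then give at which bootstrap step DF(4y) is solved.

step 1 [1y] zero: DF = P = 4933/5000 ≈ 0.986600
step 2 [2y] bond c/1=9/400: DF=(2051769/2000000 − 9/400·(0.986600))/(1+9/400) = 1227/1250 ≈ 0.981600
step 3 [3y] bond c/1=9/100: DF=(239541/200000 − 9/100·(0.986600+0.981600))/(1+9/100) = 9363/10000 ≈ 0.936300
step 4 [4y] bond c/1=7/200: DF=(66403/62500 − 7/200·(0.986600+0.981600+0.936300))/(1+7/200) = 9283/10000 ≈ 0.928300
step 5 [5y] swap r/1=909/47419: DF=(1 − 909/47419·(0.986600+0.981600+0.936300+0.928300))/(1+909/47419) = 9091/10000 ≈ 0.909100
step 6 [6y] bond c/1=1/16: DF=(197563/160000 − 1/16·(0.986600+0.981600+0.936300+0.928300+0.909100))/(1+1/16) = 552/625 ≈ 0.883200

1 1 4933/5000
2 2 1227/1250
3 3 9363/10000
4 4 9283/10000
5 5 9091/10000
6 6 552/625
DF(4y) is solved at step 4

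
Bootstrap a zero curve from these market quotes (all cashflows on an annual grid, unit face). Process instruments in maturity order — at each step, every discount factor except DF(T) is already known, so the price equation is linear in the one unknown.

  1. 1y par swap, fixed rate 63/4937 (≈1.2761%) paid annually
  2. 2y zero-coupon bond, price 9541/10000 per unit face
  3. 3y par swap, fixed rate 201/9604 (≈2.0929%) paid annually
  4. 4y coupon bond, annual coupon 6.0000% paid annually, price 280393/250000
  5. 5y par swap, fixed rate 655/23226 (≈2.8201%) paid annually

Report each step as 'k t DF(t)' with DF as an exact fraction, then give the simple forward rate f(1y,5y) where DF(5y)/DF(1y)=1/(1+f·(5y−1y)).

1 1 4937/5000
2 2 9541/10000
3 3 9397/10000
4 4 179/200
5 5 869/1000
f(1y,5y) = ((4937/5000)/(869/1000) − 1)/(4) = 148/4345 ≈ 3.4062%

step 1 [1y] swap r/1=63/4937: DF=(1 − 63/4937·(0))/(1+63/4937) = 4937/5000 ≈ 0.987400
step 2 [2y] zero: DF = P = 9541/10000 ≈ 0.954100
step 3 [3y] swap r/1=201/9604: DF=(1 − 201/9604·(0.987400+0.954100))/(1+201/9604) = 9397/10000 ≈ 0.939700
step 4 [4y] bond c/1=3/50: DF=(280393/250000 − 3/50·(0.987400+0.954100+0.939700))/(1+3/50) = 179/200 ≈ 0.895000
step 5 [5y] swap r/1=655/23226: DF=(1 − 655/23226·(0.987400+0.954100+0.939700+0.895000))/(1+655/23226) = 869/1000 ≈ 0.869000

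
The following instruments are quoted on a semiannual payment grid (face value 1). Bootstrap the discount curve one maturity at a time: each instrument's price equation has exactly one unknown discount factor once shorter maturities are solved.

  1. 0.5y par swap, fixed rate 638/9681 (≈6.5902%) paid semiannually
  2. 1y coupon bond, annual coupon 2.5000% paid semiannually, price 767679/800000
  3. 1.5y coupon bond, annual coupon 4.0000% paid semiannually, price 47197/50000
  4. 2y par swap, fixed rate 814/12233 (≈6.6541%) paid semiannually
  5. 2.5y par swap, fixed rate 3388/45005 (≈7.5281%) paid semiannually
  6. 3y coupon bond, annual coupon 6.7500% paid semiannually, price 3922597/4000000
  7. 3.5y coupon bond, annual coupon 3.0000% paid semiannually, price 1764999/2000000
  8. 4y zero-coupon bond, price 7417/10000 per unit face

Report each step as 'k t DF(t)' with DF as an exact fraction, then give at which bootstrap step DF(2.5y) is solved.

step 1 [0.5y] swap r/2=319/9681: DF=(1 − 319/9681·(0))/(1+319/9681) = 9681/10000 ≈ 0.968100
step 2 [1y] bond c/2=1/80: DF=(767679/800000 − 1/80·(0.968100))/(1+1/80) = 4679/5000 ≈ 0.935800
step 3 [1.5y] bond c/2=1/50: DF=(47197/50000 − 1/50·(0.968100+0.935800))/(1+1/50) = 8881/10000 ≈ 0.888100
step 4 [2y] swap r/2=407/12233: DF=(1 − 407/12233·(0.968100+0.935800+0.888100))/(1+407/12233) = 8779/10000 ≈ 0.877900
step 5 [2.5y] swap r/2=1694/45005: DF=(1 − 1694/45005·(0.968100+0.935800+0.888100+0.877900))/(1+1694/45005) = 4153/5000 ≈ 0.830600
step 6 [3y] bond c/2=27/800: DF=(3922597/4000000 − 27/800·(0.968100+0.935800+0.888100+0.877900+0.830600))/(1+27/800) = 8017/10000 ≈ 0.801700
step 7 [3.5y] bond c/2=3/200: DF=(1764999/2000000 − 3/200·(0.968100+0.935800+0.888100+0.877900+0.830600+0.801700))/(1+3/200) = 7911/10000 ≈ 0.791100
step 8 [4y] zero: DF = P = 7417/10000 ≈ 0.741700

1 1/2 9681/10000
2 1 4679/5000
3 3/2 8881/10000
4 2 8779/10000
5 5/2 4153/5000
6 3 8017/10000
7 7/2 7911/10000
8 4 7417/10000
DF(2.5y) is solved at step 5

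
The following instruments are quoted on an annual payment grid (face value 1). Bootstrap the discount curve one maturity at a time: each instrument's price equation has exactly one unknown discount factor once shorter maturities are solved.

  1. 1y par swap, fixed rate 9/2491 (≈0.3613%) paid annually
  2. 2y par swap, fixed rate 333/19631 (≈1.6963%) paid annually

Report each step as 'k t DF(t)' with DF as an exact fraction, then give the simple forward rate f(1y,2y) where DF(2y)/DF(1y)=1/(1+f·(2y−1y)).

step 1 [1y] swap r/1=9/2491: DF=(1 − 9/2491·(0))/(1+9/2491) = 2491/2500 ≈ 0.996400
step 2 [2y] swap r/1=333/19631: DF=(1 − 333/19631·(0.996400))/(1+333/19631) = 9667/10000 ≈ 0.966700

1 1 2491/2500
2 2 9667/10000
f(1y,2y) = ((2491/2500)/(9667/10000) − 1)/(1) = 297/9667 ≈ 3.0723%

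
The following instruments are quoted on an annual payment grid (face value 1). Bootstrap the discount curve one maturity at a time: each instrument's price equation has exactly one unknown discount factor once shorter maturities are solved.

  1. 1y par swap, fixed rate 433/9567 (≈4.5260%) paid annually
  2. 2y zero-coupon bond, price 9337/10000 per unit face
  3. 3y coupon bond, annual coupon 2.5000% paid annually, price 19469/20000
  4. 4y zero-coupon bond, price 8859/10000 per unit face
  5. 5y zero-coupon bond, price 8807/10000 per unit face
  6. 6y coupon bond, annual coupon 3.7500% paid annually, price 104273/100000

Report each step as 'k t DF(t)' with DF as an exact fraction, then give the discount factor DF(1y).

1 1 9567/10000
2 2 9337/10000
3 3 2259/2500
4 4 8859/10000
5 5 8807/10000
6 6 4201/5000
DF(1y) = 9567/10000 ≈ 0.956700

step 1 [1y] swap r/1=433/9567: DF=(1 − 433/9567·(0))/(1+433/9567) = 9567/10000 ≈ 0.956700
step 2 [2y] zero: DF = P = 9337/10000 ≈ 0.933700
step 3 [3y] bond c/1=1/40: DF=(19469/20000 − 1/40·(0.956700+0.933700))/(1+1/40) = 2259/2500 ≈ 0.903600
step 4 [4y] zero: DF = P = 8859/10000 ≈ 0.885900
step 5 [5y] zero: DF = P = 8807/10000 ≈ 0.880700
step 6 [6y] bond c/1=3/80: DF=(104273/100000 − 3/80·(0.956700+0.933700+0.903600+0.885900+0.880700))/(1+3/80) = 4201/5000 ≈ 0.840200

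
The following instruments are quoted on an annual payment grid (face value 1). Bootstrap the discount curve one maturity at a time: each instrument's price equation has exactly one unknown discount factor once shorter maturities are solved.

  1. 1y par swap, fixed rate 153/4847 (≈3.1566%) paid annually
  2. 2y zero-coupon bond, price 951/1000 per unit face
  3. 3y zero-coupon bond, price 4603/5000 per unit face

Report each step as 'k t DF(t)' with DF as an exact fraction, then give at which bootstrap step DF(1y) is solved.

step 1 [1y] swap r/1=153/4847: DF=(1 − 153/4847·(0))/(1+153/4847) = 4847/5000 ≈ 0.969400
step 2 [2y] zero: DF = P = 951/1000 ≈ 0.951000
step 3 [3y] zero: DF = P = 4603/5000 ≈ 0.920600

1 1 4847/5000
2 2 951/1000
3 3 4603/5000
DF(1y) is solved at step 1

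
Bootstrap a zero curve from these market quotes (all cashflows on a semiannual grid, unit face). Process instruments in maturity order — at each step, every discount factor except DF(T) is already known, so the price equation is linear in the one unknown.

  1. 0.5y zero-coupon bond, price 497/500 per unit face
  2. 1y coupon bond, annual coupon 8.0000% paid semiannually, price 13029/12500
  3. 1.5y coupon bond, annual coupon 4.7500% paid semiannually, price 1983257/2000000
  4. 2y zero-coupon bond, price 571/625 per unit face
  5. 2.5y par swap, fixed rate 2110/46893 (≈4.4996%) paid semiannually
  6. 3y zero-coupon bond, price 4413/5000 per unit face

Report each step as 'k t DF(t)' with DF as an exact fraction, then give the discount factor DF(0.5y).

1 1/2 497/500
2 1 241/250
3 3/2 577/625
4 2 571/625
5 5/2 1789/2000
6 3 4413/5000
DF(0.5y) = 497/500 ≈ 0.994000

step 1 [0.5y] zero: DF = P = 497/500 ≈ 0.994000
step 2 [1y] bond c/2=1/25: DF=(13029/12500 − 1/25·(0.994000))/(1+1/25) = 241/250 ≈ 0.964000
step 3 [1.5y] bond c/2=19/800: DF=(1983257/2000000 − 19/800·(0.994000+0.964000))/(1+19/800) = 577/625 ≈ 0.923200
step 4 [2y] zero: DF = P = 571/625 ≈ 0.913600
step 5 [2.5y] swap r/2=1055/46893: DF=(1 − 1055/46893·(0.994000+0.964000+0.923200+0.913600))/(1+1055/46893) = 1789/2000 ≈ 0.894500
step 6 [3y] zero: DF = P = 4413/5000 ≈ 0.882600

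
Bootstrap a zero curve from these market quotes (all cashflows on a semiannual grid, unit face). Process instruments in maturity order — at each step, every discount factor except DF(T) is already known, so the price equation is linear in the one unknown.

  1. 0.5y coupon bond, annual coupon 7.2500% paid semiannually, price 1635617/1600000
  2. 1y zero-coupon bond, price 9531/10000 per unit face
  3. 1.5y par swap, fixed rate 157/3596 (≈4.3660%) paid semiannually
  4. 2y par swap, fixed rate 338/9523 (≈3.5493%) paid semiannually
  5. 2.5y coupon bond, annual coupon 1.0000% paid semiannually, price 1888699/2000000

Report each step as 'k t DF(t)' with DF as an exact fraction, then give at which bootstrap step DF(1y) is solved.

1 1/2 1973/2000
2 1 9531/10000
3 3/2 2343/2500
4 2 2331/2500
5 5/2 9207/10000
DF(1y) is solved at step 2

step 1 [0.5y] bond c/2=29/800: DF=(1635617/1600000 − 29/800·(0))/(1+29/800) = 1973/2000 ≈ 0.986500
step 2 [1y] zero: DF = P = 9531/10000 ≈ 0.953100
step 3 [1.5y] swap r/2=157/7192: DF=(1 − 157/7192·(0.986500+0.953100))/(1+157/7192) = 2343/2500 ≈ 0.937200
step 4 [2y] swap r/2=169/9523: DF=(1 − 169/9523·(0.986500+0.953100+0.937200))/(1+169/9523) = 2331/2500 ≈ 0.932400
step 5 [2.5y] bond c/2=1/200: DF=(1888699/2000000 − 1/200·(0.986500+0.953100+0.937200+0.932400))/(1+1/200) = 9207/10000 ≈ 0.920700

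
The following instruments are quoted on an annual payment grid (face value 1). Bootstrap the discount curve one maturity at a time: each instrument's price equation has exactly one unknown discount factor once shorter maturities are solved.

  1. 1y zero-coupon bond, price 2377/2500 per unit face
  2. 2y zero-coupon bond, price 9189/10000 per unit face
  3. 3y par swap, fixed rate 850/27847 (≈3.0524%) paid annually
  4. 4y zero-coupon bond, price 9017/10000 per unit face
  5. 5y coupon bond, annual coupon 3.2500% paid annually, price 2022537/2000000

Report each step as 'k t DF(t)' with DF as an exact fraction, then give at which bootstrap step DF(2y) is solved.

step 1 [1y] zero: DF = P = 2377/2500 ≈ 0.950800
step 2 [2y] zero: DF = P = 9189/10000 ≈ 0.918900
step 3 [3y] swap r/1=850/27847: DF=(1 − 850/27847·(0.950800+0.918900))/(1+850/27847) = 183/200 ≈ 0.915000
step 4 [4y] zero: DF = P = 9017/10000 ≈ 0.901700
step 5 [5y] bond c/1=13/400: DF=(2022537/2000000 − 13/400·(0.950800+0.918900+0.915000+0.901700))/(1+13/400) = 4317/5000 ≈ 0.863400

1 1 2377/2500
2 2 9189/10000
3 3 183/200
4 4 9017/10000
5 5 4317/5000
DF(2y) is solved at step 2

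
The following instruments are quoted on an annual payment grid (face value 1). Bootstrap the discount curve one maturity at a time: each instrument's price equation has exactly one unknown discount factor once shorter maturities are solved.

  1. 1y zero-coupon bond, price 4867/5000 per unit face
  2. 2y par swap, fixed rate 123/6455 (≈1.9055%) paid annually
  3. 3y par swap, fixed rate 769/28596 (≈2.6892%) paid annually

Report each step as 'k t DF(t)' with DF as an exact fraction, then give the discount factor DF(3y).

1 1 4867/5000
2 2 9631/10000
3 3 9231/10000
DF(3y) = 9231/10000 ≈ 0.923100

step 1 [1y] zero: DF = P = 4867/5000 ≈ 0.973400
step 2 [2y] swap r/1=123/6455: DF=(1 − 123/6455·(0.973400))/(1+123/6455) = 9631/10000 ≈ 0.963100
step 3 [3y] swap r/1=769/28596: DF=(1 − 769/28596·(0.973400+0.963100))/(1+769/28596) = 9231/10000 ≈ 0.923100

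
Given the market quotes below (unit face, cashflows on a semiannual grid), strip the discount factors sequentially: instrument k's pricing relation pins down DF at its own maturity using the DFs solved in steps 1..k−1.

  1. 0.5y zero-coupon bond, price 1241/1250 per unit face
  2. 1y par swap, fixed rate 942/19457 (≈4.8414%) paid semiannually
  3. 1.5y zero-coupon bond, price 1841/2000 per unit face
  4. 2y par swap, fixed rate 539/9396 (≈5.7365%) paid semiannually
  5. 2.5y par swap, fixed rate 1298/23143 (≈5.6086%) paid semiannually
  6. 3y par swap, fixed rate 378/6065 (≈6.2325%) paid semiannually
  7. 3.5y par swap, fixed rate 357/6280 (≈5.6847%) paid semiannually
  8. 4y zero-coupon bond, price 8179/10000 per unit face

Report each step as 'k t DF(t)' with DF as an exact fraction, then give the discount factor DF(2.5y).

step 1 [0.5y] zero: DF = P = 1241/1250 ≈ 0.992800
step 2 [1y] swap r/2=471/19457: DF=(1 − 471/19457·(0.992800))/(1+471/19457) = 9529/10000 ≈ 0.952900
step 3 [1.5y] zero: DF = P = 1841/2000 ≈ 0.920500
step 4 [2y] swap r/2=539/18792: DF=(1 − 539/18792·(0.992800+0.952900+0.920500))/(1+539/18792) = 4461/5000 ≈ 0.892200
step 5 [2.5y] swap r/2=649/23143: DF=(1 − 649/23143·(0.992800+0.952900+0.920500+0.892200))/(1+649/23143) = 4351/5000 ≈ 0.870200
step 6 [3y] swap r/2=189/6065: DF=(1 − 189/6065·(0.992800+0.952900+0.920500+0.892200+0.870200))/(1+189/6065) = 8299/10000 ≈ 0.829900
step 7 [3.5y] swap r/2=357/12560: DF=(1 − 357/12560·(0.992800+0.952900+0.920500+0.892200+0.870200+0.829900))/(1+357/12560) = 1643/2000 ≈ 0.821500
step 8 [4y] zero: DF = P = 8179/10000 ≈ 0.817900

1 1/2 1241/1250
2 1 9529/10000
3 3/2 1841/2000
4 2 4461/5000
5 5/2 4351/5000
6 3 8299/10000
7 7/2 1643/2000
8 4 8179/10000
DF(2.5y) = 4351/5000 ≈ 0.870200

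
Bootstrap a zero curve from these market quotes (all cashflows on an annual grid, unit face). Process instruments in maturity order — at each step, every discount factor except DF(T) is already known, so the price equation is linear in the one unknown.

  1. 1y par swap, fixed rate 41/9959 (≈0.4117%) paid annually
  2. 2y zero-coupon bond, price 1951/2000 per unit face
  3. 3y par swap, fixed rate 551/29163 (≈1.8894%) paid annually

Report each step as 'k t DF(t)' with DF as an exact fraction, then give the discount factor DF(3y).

step 1 [1y] swap r/1=41/9959: DF=(1 − 41/9959·(0))/(1+41/9959) = 9959/10000 ≈ 0.995900
step 2 [2y] zero: DF = P = 1951/2000 ≈ 0.975500
step 3 [3y] swap r/1=551/29163: DF=(1 − 551/29163·(0.995900+0.975500))/(1+551/29163) = 9449/10000 ≈ 0.944900

1 1 9959/10000
2 2 1951/2000
3 3 9449/10000
DF(3y) = 9449/10000 ≈ 0.944900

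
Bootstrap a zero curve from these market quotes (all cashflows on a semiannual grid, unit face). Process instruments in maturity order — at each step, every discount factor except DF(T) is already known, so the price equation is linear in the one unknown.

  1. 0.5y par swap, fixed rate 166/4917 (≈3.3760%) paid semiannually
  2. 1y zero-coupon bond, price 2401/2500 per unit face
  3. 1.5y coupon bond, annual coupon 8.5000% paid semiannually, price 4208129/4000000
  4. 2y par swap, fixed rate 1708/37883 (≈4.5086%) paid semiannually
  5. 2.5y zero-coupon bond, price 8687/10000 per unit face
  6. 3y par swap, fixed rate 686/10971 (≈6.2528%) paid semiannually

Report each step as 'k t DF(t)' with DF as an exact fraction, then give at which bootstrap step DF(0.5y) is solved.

1 1/2 4917/5000
2 1 2401/2500
3 3/2 9299/10000
4 2 4573/5000
5 5/2 8687/10000
6 3 1657/2000
DF(0.5y) is solved at step 1

step 1 [0.5y] swap r/2=83/4917: DF=(1 − 83/4917·(0))/(1+83/4917) = 4917/5000 ≈ 0.983400
step 2 [1y] zero: DF = P = 2401/2500 ≈ 0.960400
step 3 [1.5y] bond c/2=17/400: DF=(4208129/4000000 − 17/400·(0.983400+0.960400))/(1+17/400) = 9299/10000 ≈ 0.929900
step 4 [2y] swap r/2=854/37883: DF=(1 − 854/37883·(0.983400+0.960400+0.929900))/(1+854/37883) = 4573/5000 ≈ 0.914600
step 5 [2.5y] zero: DF = P = 8687/10000 ≈ 0.868700
step 6 [3y] swap r/2=343/10971: DF=(1 − 343/10971·(0.983400+0.960400+0.929900+0.914600+0.868700))/(1+343/10971) = 1657/2000 ≈ 0.828500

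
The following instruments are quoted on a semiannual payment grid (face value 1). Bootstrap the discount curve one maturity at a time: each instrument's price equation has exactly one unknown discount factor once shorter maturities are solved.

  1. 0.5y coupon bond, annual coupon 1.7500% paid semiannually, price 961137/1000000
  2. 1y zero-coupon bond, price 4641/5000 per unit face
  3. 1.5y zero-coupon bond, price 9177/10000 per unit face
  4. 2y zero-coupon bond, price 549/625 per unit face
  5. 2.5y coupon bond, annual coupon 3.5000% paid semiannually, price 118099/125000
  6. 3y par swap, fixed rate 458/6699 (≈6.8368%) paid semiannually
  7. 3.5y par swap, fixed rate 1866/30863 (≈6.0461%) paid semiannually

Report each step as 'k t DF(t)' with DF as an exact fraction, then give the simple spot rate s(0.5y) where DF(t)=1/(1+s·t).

1 1/2 1191/1250
2 1 4641/5000
3 3/2 9177/10000
4 2 549/625
5 5/2 8653/10000
6 3 1021/1250
7 7/2 4067/5000
s(0.5y) = (1/(1191/1250) − 1)/(1/2) = 118/1191 ≈ 9.9076%

step 1 [0.5y] bond c/2=7/800: DF=(961137/1000000 − 7/800·(0))/(1+7/800) = 1191/1250 ≈ 0.952800
step 2 [1y] zero: DF = P = 4641/5000 ≈ 0.928200
step 3 [1.5y] zero: DF = P = 9177/10000 ≈ 0.917700
step 4 [2y] zero: DF = P = 549/625 ≈ 0.878400
step 5 [2.5y] bond c/2=7/400: DF=(118099/125000 − 7/400·(0.952800+0.928200+0.917700+0.878400))/(1+7/400) = 8653/10000 ≈ 0.865300
step 6 [3y] swap r/2=229/6699: DF=(1 − 229/6699·(0.952800+0.928200+0.917700+0.878400+0.865300))/(1+229/6699) = 1021/1250 ≈ 0.816800
step 7 [3.5y] swap r/2=933/30863: DF=(1 − 933/30863·(0.952800+0.928200+0.917700+0.878400+0.865300+0.816800))/(1+933/30863) = 4067/5000 ≈ 0.813400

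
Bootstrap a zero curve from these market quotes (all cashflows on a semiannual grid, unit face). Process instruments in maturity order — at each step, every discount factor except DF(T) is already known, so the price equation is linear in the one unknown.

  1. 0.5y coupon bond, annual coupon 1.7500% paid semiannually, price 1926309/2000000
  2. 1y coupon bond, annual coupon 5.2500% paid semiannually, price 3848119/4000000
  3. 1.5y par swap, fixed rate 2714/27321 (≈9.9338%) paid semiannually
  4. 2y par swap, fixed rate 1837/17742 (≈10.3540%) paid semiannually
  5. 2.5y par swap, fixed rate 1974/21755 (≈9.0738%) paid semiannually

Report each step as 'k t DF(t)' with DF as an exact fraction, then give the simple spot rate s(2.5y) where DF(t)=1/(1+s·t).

1 1/2 2387/2500
2 1 913/1000
3 3/2 8643/10000
4 2 8163/10000
5 5/2 4013/5000
s(2.5y) = (1/(4013/5000) − 1)/(5/2) = 1974/20065 ≈ 9.8380%

step 1 [0.5y] bond c/2=7/800: DF=(1926309/2000000 − 7/800·(0))/(1+7/800) = 2387/2500 ≈ 0.954800
step 2 [1y] bond c/2=21/800: DF=(3848119/4000000 − 21/800·(0.954800))/(1+21/800) = 913/1000 ≈ 0.913000
step 3 [1.5y] swap r/2=1357/27321: DF=(1 − 1357/27321·(0.954800+0.913000))/(1+1357/27321) = 8643/10000 ≈ 0.864300
step 4 [2y] swap r/2=1837/35484: DF=(1 − 1837/35484·(0.954800+0.913000+0.864300))/(1+1837/35484) = 8163/10000 ≈ 0.816300
step 5 [2.5y] swap r/2=987/21755: DF=(1 − 987/21755·(0.954800+0.913000+0.864300+0.816300))/(1+987/21755) = 4013/5000 ≈ 0.802600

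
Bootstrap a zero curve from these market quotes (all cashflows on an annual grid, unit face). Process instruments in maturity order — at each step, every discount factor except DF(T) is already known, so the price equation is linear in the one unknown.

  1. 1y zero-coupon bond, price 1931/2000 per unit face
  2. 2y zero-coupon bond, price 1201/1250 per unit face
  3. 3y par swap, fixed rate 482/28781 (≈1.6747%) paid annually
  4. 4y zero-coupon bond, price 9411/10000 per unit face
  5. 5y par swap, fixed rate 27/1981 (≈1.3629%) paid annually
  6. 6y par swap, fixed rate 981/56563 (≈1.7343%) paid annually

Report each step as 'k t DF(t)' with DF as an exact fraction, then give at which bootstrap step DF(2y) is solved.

1 1 1931/2000
2 2 1201/1250
3 3 4759/5000
4 4 9411/10000
5 5 1169/1250
6 6 9019/10000
DF(2y) is solved at step 2

step 1 [1y] zero: DF = P = 1931/2000 ≈ 0.965500
step 2 [2y] zero: DF = P = 1201/1250 ≈ 0.960800
step 3 [3y] swap r/1=482/28781: DF=(1 − 482/28781·(0.965500+0.960800))/(1+482/28781) = 4759/5000 ≈ 0.951800
step 4 [4y] zero: DF = P = 9411/10000 ≈ 0.941100
step 5 [5y] swap r/1=27/1981: DF=(1 − 27/1981·(0.965500+0.960800+0.951800+0.941100))/(1+27/1981) = 1169/1250 ≈ 0.935200
step 6 [6y] swap r/1=981/56563: DF=(1 − 981/56563·(0.965500+0.960800+0.951800+0.941100+0.935200))/(1+981/56563) = 9019/10000 ≈ 0.901900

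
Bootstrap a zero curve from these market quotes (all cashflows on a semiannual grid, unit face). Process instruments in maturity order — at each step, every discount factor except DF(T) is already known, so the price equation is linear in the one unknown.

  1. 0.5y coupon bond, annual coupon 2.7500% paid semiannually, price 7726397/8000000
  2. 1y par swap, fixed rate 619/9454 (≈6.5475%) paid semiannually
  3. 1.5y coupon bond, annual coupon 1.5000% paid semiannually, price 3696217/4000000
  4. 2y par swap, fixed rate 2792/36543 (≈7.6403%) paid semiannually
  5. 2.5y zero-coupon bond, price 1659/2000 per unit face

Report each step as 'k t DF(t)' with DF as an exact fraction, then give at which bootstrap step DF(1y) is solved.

1 1/2 9527/10000
2 1 9381/10000
3 3/2 9031/10000
4 2 2151/2500
5 5/2 1659/2000
DF(1y) is solved at step 2

step 1 [0.5y] bond c/2=11/800: DF=(7726397/8000000 − 11/800·(0))/(1+11/800) = 9527/10000 ≈ 0.952700
step 2 [1y] swap r/2=619/18908: DF=(1 − 619/18908·(0.952700))/(1+619/18908) = 9381/10000 ≈ 0.938100
step 3 [1.5y] bond c/2=3/400: DF=(3696217/4000000 − 3/400·(0.952700+0.938100))/(1+3/400) = 9031/10000 ≈ 0.903100
step 4 [2y] swap r/2=1396/36543: DF=(1 − 1396/36543·(0.952700+0.938100+0.903100))/(1+1396/36543) = 2151/2500 ≈ 0.860400
step 5 [2.5y] zero: DF = P = 1659/2000 ≈ 0.829500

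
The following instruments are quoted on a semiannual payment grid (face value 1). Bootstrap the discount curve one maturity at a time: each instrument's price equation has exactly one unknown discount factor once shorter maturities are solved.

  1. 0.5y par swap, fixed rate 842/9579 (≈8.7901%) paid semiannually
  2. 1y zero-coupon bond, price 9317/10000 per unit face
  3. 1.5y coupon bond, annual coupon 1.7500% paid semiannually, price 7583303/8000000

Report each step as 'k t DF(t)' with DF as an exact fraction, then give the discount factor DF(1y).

step 1 [0.5y] swap r/2=421/9579: DF=(1 − 421/9579·(0))/(1+421/9579) = 9579/10000 ≈ 0.957900
step 2 [1y] zero: DF = P = 9317/10000 ≈ 0.931700
step 3 [1.5y] bond c/2=7/800: DF=(7583303/8000000 − 7/800·(0.957900+0.931700))/(1+7/800) = 9233/10000 ≈ 0.923300

1 1/2 9579/10000
2 1 9317/10000
3 3/2 9233/10000
DF(1y) = 9317/10000 ≈ 0.931700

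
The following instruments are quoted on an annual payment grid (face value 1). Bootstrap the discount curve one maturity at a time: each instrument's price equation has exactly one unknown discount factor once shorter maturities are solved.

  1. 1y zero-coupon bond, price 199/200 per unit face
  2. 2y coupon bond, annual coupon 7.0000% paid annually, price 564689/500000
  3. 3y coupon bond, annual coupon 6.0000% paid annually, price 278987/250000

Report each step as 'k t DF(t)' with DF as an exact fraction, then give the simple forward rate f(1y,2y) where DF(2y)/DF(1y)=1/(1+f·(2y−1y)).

1 1 199/200
2 2 619/625
3 3 2351/2500
f(1y,2y) = ((199/200)/(619/625) − 1)/(1) = 23/4952 ≈ 0.4645%

step 1 [1y] zero: DF = P = 199/200 ≈ 0.995000
step 2 [2y] bond c/1=7/100: DF=(564689/500000 − 7/100·(0.995000))/(1+7/100) = 619/625 ≈ 0.990400
step 3 [3y] bond c/1=3/50: DF=(278987/250000 − 3/50·(0.995000+0.990400))/(1+3/50) = 2351/2500 ≈ 0.940400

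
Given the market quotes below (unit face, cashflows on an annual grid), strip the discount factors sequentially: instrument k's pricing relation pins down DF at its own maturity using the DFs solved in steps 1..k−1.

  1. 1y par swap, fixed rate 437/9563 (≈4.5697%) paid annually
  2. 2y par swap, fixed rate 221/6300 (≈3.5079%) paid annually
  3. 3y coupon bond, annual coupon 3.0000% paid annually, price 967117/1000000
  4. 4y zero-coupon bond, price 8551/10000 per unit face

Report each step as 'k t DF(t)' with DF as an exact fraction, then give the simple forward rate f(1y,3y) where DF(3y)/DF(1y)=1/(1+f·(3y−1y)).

1 1 9563/10000
2 2 9337/10000
3 3 8839/10000
4 4 8551/10000
f(1y,3y) = ((9563/10000)/(8839/10000) − 1)/(2) = 362/8839 ≈ 4.0955%

step 1 [1y] swap r/1=437/9563: DF=(1 − 437/9563·(0))/(1+437/9563) = 9563/10000 ≈ 0.956300
step 2 [2y] swap r/1=221/6300: DF=(1 − 221/6300·(0.956300))/(1+221/6300) = 9337/10000 ≈ 0.933700
step 3 [3y] bond c/1=3/100: DF=(967117/1000000 − 3/100·(0.956300+0.933700))/(1+3/100) = 8839/10000 ≈ 0.883900
step 4 [4y] zero: DF = P = 8551/10000 ≈ 0.855100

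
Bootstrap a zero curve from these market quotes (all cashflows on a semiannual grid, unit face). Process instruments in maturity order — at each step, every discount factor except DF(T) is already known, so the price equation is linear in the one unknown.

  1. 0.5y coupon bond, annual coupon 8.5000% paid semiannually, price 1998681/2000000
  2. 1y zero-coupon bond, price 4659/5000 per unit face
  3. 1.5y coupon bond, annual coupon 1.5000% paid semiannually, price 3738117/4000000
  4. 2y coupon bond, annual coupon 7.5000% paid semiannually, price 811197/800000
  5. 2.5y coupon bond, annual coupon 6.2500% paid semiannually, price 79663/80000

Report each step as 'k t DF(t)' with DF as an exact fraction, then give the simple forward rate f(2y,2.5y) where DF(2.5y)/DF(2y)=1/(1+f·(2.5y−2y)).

1 1/2 4793/5000
2 1 4659/5000
3 3/2 1827/2000
4 2 219/250
5 5/2 8541/10000
f(2y,2.5y) = ((219/250)/(8541/10000) − 1)/(1/2) = 2/39 ≈ 5.1282%

step 1 [0.5y] bond c/2=17/400: DF=(1998681/2000000 − 17/400·(0))/(1+17/400) = 4793/5000 ≈ 0.958600
step 2 [1y] zero: DF = P = 4659/5000 ≈ 0.931800
step 3 [1.5y] bond c/2=3/400: DF=(3738117/4000000 − 3/400·(0.958600+0.931800))/(1+3/400) = 1827/2000 ≈ 0.913500
step 4 [2y] bond c/2=3/80: DF=(811197/800000 − 3/80·(0.958600+0.931800+0.913500))/(1+3/80) = 219/250 ≈ 0.876000
step 5 [2.5y] bond c/2=1/32: DF=(79663/80000 − 1/32·(0.958600+0.931800+0.913500+0.876000))/(1+1/32) = 8541/10000 ≈ 0.854100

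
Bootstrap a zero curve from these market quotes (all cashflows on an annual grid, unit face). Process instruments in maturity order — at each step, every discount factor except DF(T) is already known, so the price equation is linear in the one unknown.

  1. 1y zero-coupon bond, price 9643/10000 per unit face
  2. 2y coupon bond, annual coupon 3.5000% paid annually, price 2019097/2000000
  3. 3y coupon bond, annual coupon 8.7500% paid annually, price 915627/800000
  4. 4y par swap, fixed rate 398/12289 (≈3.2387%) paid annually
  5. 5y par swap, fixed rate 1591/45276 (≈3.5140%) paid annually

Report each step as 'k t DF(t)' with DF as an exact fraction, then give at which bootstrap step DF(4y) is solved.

1 1 9643/10000
2 2 2357/2500
3 3 899/1000
4 4 4403/5000
5 5 8409/10000
DF(4y) is solved at step 4

step 1 [1y] zero: DF = P = 9643/10000 ≈ 0.964300
step 2 [2y] bond c/1=7/200: DF=(2019097/2000000 − 7/200·(0.964300))/(1+7/200) = 2357/2500 ≈ 0.942800
step 3 [3y] bond c/1=7/80: DF=(915627/800000 − 7/80·(0.964300+0.942800))/(1+7/80) = 899/1000 ≈ 0.899000
step 4 [4y] swap r/1=398/12289: DF=(1 − 398/12289·(0.964300+0.942800+0.899000))/(1+398/12289) = 4403/5000 ≈ 0.880600
step 5 [5y] swap r/1=1591/45276: DF=(1 − 1591/45276·(0.964300+0.942800+0.899000+0.880600))/(1+1591/45276) = 8409/10000 ≈ 0.840900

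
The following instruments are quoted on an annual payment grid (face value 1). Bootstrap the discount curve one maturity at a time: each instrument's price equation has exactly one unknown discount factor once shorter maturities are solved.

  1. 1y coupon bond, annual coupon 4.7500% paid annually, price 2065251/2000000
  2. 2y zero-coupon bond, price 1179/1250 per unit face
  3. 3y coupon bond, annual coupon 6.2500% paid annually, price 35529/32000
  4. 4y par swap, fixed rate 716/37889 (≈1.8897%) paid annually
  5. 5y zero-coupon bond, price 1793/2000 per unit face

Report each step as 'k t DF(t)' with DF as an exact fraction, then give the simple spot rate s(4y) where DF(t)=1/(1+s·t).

step 1 [1y] bond c/1=19/400: DF=(2065251/2000000 − 19/400·(0))/(1+19/400) = 4929/5000 ≈ 0.985800
step 2 [2y] zero: DF = P = 1179/1250 ≈ 0.943200
step 3 [3y] bond c/1=1/16: DF=(35529/32000 − 1/16·(0.985800+0.943200))/(1+1/16) = 1863/2000 ≈ 0.931500
step 4 [4y] swap r/1=716/37889: DF=(1 − 716/37889·(0.985800+0.943200+0.931500))/(1+716/37889) = 2321/2500 ≈ 0.928400
step 5 [5y] zero: DF = P = 1793/2000 ≈ 0.896500

1 1 4929/5000
2 2 1179/1250
3 3 1863/2000
4 4 2321/2500
5 5 1793/2000
s(4y) = (1/(2321/2500) − 1)/(4) = 179/9284 ≈ 1.9280%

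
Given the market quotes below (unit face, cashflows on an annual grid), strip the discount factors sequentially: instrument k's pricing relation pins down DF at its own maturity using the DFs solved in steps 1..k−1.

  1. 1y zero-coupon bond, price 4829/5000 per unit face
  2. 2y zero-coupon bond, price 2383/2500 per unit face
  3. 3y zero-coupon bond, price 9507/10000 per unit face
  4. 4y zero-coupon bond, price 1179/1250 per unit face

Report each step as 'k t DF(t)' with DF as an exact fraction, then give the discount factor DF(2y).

step 1 [1y] zero: DF = P = 4829/5000 ≈ 0.965800
step 2 [2y] zero: DF = P = 2383/2500 ≈ 0.953200
step 3 [3y] zero: DF = P = 9507/10000 ≈ 0.950700
step 4 [4y] zero: DF = P = 1179/1250 ≈ 0.943200

1 1 4829/5000
2 2 2383/2500
3 3 9507/10000
4 4 1179/1250
DF(2y) = 2383/2500 ≈ 0.953200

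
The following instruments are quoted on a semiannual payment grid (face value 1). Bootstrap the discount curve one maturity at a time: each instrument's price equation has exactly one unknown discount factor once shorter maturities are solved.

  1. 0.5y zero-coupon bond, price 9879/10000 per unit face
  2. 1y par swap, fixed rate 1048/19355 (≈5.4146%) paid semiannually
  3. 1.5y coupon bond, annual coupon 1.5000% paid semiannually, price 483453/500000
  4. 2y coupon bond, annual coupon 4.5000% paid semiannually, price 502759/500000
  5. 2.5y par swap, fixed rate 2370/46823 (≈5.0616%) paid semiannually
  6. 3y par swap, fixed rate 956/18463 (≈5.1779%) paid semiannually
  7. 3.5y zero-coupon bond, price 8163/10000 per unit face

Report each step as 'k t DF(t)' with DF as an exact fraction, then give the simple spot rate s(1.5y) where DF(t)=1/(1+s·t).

step 1 [0.5y] zero: DF = P = 9879/10000 ≈ 0.987900
step 2 [1y] swap r/2=524/19355: DF=(1 − 524/19355·(0.987900))/(1+524/19355) = 2369/2500 ≈ 0.947600
step 3 [1.5y] bond c/2=3/400: DF=(483453/500000 − 3/400·(0.987900+0.947600))/(1+3/400) = 9453/10000 ≈ 0.945300
step 4 [2y] bond c/2=9/400: DF=(502759/500000 − 9/400·(0.987900+0.947600+0.945300))/(1+9/400) = 23/25 ≈ 0.920000
step 5 [2.5y] swap r/2=1185/46823: DF=(1 − 1185/46823·(0.987900+0.947600+0.945300+0.920000))/(1+1185/46823) = 1763/2000 ≈ 0.881500
step 6 [3y] swap r/2=478/18463: DF=(1 − 478/18463·(0.987900+0.947600+0.945300+0.920000+0.881500))/(1+478/18463) = 4283/5000 ≈ 0.856600
step 7 [3.5y] zero: DF = P = 8163/10000 ≈ 0.816300

1 1/2 9879/10000
2 1 2369/2500
3 3/2 9453/10000
4 2 23/25
5 5/2 1763/2000
6 3 4283/5000
7 7/2 8163/10000
s(1.5y) = (1/(9453/10000) − 1)/(3/2) = 1094/28359 ≈ 3.8577%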